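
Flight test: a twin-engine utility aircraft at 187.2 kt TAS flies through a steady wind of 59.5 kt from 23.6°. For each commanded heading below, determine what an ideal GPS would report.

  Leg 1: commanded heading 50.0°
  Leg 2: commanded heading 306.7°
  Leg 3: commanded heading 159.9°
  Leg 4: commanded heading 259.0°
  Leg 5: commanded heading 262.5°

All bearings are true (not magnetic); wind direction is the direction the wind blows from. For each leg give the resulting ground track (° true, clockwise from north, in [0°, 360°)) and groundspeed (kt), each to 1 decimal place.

Leg 1: heading 50.0°; drift +11.2° → track 61.2°, groundspeed 136.5 kt
Leg 2: heading 306.7°; drift -18.4° → track 288.3°, groundspeed 183.1 kt
Leg 3: heading 159.9°; drift +10.1° → track 170.0°, groundspeed 233.9 kt
Leg 4: heading 259.0°; drift -12.5° → track 246.5°, groundspeed 226.3 kt
Leg 5: heading 262.5°; drift -13.2° → track 249.3°, groundspeed 223.8 kt

Leg 1: track=61.2°, groundspeed=136.5 kt
Leg 2: track=288.3°, groundspeed=183.1 kt
Leg 3: track=170.0°, groundspeed=233.9 kt
Leg 4: track=246.5°, groundspeed=226.3 kt
Leg 5: track=249.3°, groundspeed=223.8 kt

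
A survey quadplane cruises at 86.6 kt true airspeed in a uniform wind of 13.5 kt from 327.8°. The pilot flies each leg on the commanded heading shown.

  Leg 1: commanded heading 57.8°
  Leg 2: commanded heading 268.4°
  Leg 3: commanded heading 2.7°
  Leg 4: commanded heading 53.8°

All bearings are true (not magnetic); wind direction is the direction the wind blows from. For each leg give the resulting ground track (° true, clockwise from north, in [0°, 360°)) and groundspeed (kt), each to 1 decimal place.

Leg 1: track=66.7°, groundspeed=87.6 kt
Leg 2: track=260.1°, groundspeed=80.6 kt
Leg 3: track=8.5°, groundspeed=75.9 kt
Leg 4: track=62.7°, groundspeed=86.7 kt

Leg 1: heading 57.8°; drift +8.9° → track 66.7°, groundspeed 87.6 kt
Leg 2: heading 268.4°; drift -8.3° → track 260.1°, groundspeed 80.6 kt
Leg 3: heading 2.7°; drift +5.8° → track 8.5°, groundspeed 75.9 kt
Leg 4: heading 53.8°; drift +8.9° → track 62.7°, groundspeed 86.7 kt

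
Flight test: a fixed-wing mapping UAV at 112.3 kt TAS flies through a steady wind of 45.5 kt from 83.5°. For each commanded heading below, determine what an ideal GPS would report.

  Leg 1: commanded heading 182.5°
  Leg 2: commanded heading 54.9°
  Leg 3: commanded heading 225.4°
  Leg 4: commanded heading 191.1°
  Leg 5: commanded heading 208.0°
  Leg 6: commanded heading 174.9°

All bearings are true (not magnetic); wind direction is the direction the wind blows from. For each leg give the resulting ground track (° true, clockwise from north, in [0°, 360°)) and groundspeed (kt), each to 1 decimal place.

Leg 1: heading 182.5°; drift +20.6° → track 203.1°, groundspeed 127.6 kt
Leg 2: heading 54.9°; drift -16.8° → track 38.1°, groundspeed 75.6 kt
Leg 3: heading 225.4°; drift +10.7° → track 236.1°, groundspeed 150.7 kt
Leg 4: heading 191.1°; drift +19.0° → track 210.1°, groundspeed 133.3 kt
Leg 5: heading 208.0°; drift +15.2° → track 223.2°, groundspeed 143.1 kt
Leg 6: heading 174.9°; drift +21.9° → track 196.8°, groundspeed 122.2 kt

Leg 1: track=203.1°, groundspeed=127.6 kt
Leg 2: track=38.1°, groundspeed=75.6 kt
Leg 3: track=236.1°, groundspeed=150.7 kt
Leg 4: track=210.1°, groundspeed=133.3 kt
Leg 5: track=223.2°, groundspeed=143.1 kt
Leg 6: track=196.8°, groundspeed=122.2 kt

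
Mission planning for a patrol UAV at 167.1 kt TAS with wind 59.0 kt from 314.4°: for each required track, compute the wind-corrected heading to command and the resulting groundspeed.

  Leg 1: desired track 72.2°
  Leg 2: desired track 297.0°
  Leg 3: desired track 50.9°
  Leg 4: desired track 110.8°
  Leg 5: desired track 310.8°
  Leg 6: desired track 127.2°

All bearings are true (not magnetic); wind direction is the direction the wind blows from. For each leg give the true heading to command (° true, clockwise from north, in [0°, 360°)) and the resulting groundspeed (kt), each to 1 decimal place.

Leg 1: heading=54.0°, groundspeed=186.3 kt
Leg 2: heading=303.1°, groundspeed=109.9 kt
Leg 3: heading=30.4°, groundspeed=163.2 kt
Leg 4: heading=102.7°, groundspeed=219.5 kt
Leg 5: heading=312.1°, groundspeed=108.2 kt
Leg 6: heading=124.7°, groundspeed=225.5 kt

Leg 1: desired track 72.2°; wind correction -18.2° → command heading 54.0°, groundspeed 186.3 kt
Leg 2: desired track 297.0°; wind correction +6.1° → command heading 303.1°, groundspeed 109.9 kt
Leg 3: desired track 50.9°; wind correction -20.5° → command heading 30.4°, groundspeed 163.2 kt
Leg 4: desired track 110.8°; wind correction -8.1° → command heading 102.7°, groundspeed 219.5 kt
Leg 5: desired track 310.8°; wind correction +1.3° → command heading 312.1°, groundspeed 108.2 kt
Leg 6: desired track 127.2°; wind correction -2.5° → command heading 124.7°, groundspeed 225.5 kt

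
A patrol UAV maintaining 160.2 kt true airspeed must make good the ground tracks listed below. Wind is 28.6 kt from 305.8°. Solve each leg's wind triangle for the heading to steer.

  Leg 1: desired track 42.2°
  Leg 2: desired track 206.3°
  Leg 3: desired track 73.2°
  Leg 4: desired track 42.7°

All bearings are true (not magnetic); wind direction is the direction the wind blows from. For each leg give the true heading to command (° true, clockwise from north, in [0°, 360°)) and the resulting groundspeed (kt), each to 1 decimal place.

Leg 1: heading=32.0°, groundspeed=160.8 kt
Leg 2: heading=216.4°, groundspeed=162.4 kt
Leg 3: heading=65.0°, groundspeed=176.0 kt
Leg 4: heading=32.5°, groundspeed=161.1 kt

Leg 1: desired track 42.2°; wind correction -10.2° → command heading 32.0°, groundspeed 160.8 kt
Leg 2: desired track 206.3°; wind correction +10.1° → command heading 216.4°, groundspeed 162.4 kt
Leg 3: desired track 73.2°; wind correction -8.2° → command heading 65.0°, groundspeed 176.0 kt
Leg 4: desired track 42.7°; wind correction -10.2° → command heading 32.5°, groundspeed 161.1 kt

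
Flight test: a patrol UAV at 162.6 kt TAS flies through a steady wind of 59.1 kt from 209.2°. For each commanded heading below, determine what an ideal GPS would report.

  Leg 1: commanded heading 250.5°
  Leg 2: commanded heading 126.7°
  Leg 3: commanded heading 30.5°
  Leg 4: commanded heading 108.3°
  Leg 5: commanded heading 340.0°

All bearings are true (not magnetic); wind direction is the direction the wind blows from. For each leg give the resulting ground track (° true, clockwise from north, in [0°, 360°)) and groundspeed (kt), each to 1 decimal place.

Leg 1: heading 250.5°; drift +18.3° → track 268.8°, groundspeed 124.5 kt
Leg 2: heading 126.7°; drift -20.7° → track 106.0°, groundspeed 165.6 kt
Leg 3: heading 30.5°; drift -0.3° → track 30.2°, groundspeed 221.7 kt
Leg 4: heading 108.3°; drift -18.5° → track 89.8°, groundspeed 183.2 kt
Leg 5: heading 340.0°; drift +12.5° → track 352.5°, groundspeed 206.1 kt

Leg 1: track=268.8°, groundspeed=124.5 kt
Leg 2: track=106.0°, groundspeed=165.6 kt
Leg 3: track=30.2°, groundspeed=221.7 kt
Leg 4: track=89.8°, groundspeed=183.2 kt
Leg 5: track=352.5°, groundspeed=206.1 kt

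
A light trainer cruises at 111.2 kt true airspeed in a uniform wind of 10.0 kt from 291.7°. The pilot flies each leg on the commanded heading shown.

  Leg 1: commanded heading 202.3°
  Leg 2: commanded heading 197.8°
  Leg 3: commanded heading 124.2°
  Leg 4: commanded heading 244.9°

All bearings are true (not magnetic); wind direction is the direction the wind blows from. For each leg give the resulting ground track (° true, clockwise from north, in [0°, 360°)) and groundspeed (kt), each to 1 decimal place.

Leg 1: heading 202.3°; drift -5.1° → track 197.2°, groundspeed 111.5 kt
Leg 2: heading 197.8°; drift -5.1° → track 192.7°, groundspeed 112.3 kt
Leg 3: heading 124.2°; drift -1.0° → track 123.2°, groundspeed 121.0 kt
Leg 4: heading 244.9°; drift -4.0° → track 240.9°, groundspeed 104.6 kt

Leg 1: track=197.2°, groundspeed=111.5 kt
Leg 2: track=192.7°, groundspeed=112.3 kt
Leg 3: track=123.2°, groundspeed=121.0 kt
Leg 4: track=240.9°, groundspeed=104.6 kt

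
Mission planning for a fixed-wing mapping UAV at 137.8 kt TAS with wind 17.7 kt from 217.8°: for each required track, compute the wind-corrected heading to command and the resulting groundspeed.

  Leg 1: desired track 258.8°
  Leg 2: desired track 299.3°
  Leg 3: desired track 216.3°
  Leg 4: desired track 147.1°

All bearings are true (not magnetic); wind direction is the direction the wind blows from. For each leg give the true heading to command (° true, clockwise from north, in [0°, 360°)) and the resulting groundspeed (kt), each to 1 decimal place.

Leg 1: heading=254.0°, groundspeed=124.0 kt
Leg 2: heading=292.0°, groundspeed=134.1 kt
Leg 3: heading=216.5°, groundspeed=120.1 kt
Leg 4: heading=154.1°, groundspeed=130.9 kt

Leg 1: desired track 258.8°; wind correction -4.8° → command heading 254.0°, groundspeed 124.0 kt
Leg 2: desired track 299.3°; wind correction -7.3° → command heading 292.0°, groundspeed 134.1 kt
Leg 3: desired track 216.3°; wind correction +0.2° → command heading 216.5°, groundspeed 120.1 kt
Leg 4: desired track 147.1°; wind correction +7.0° → command heading 154.1°, groundspeed 130.9 kt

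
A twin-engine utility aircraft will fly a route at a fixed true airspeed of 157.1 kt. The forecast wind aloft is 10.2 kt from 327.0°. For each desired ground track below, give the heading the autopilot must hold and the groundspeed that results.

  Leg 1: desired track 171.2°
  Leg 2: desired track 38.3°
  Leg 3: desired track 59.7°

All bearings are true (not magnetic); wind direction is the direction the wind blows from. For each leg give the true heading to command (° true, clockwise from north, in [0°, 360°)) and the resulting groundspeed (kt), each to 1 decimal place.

Leg 1: desired track 171.2°; wind correction +1.5° → command heading 172.7°, groundspeed 166.3 kt
Leg 2: desired track 38.3°; wind correction -3.5° → command heading 34.8°, groundspeed 153.5 kt
Leg 3: desired track 59.7°; wind correction -3.7° → command heading 56.0°, groundspeed 157.2 kt

Leg 1: heading=172.7°, groundspeed=166.3 kt
Leg 2: heading=34.8°, groundspeed=153.5 kt
Leg 3: heading=56.0°, groundspeed=157.2 kt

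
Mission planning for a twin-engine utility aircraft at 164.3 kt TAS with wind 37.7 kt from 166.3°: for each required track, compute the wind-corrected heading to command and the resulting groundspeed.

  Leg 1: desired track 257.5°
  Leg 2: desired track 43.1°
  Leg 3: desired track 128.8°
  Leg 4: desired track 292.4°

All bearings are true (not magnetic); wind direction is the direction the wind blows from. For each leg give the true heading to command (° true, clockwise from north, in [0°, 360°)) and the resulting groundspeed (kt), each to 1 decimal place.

Leg 1: desired track 257.5°; wind correction -13.3° → command heading 244.2°, groundspeed 160.7 kt
Leg 2: desired track 43.1°; wind correction +11.1° → command heading 54.2°, groundspeed 181.9 kt
Leg 3: desired track 128.8°; wind correction +8.0° → command heading 136.8°, groundspeed 132.8 kt
Leg 4: desired track 292.4°; wind correction -10.7° → command heading 281.7°, groundspeed 183.7 kt

Leg 1: heading=244.2°, groundspeed=160.7 kt
Leg 2: heading=54.2°, groundspeed=181.9 kt
Leg 3: heading=136.8°, groundspeed=132.8 kt
Leg 4: heading=281.7°, groundspeed=183.7 kt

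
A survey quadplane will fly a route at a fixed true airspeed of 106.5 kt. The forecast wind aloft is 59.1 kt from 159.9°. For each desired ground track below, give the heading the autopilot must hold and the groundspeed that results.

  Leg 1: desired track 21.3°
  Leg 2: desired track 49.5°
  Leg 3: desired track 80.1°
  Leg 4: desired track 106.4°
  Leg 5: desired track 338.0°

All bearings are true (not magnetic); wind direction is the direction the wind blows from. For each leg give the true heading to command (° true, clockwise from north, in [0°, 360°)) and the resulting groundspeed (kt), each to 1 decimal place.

Leg 1: desired track 21.3°; wind correction +21.5° → command heading 42.8°, groundspeed 143.4 kt
Leg 2: desired track 49.5°; wind correction +31.3° → command heading 80.8°, groundspeed 111.6 kt
Leg 3: desired track 80.1°; wind correction +33.1° → command heading 113.2°, groundspeed 78.7 kt
Leg 4: desired track 106.4°; wind correction +26.5° → command heading 132.9°, groundspeed 60.2 kt
Leg 5: desired track 338.0°; wind correction -1.1° → command heading 336.9°, groundspeed 165.5 kt

Leg 1: heading=42.8°, groundspeed=143.4 kt
Leg 2: heading=80.8°, groundspeed=111.6 kt
Leg 3: heading=113.2°, groundspeed=78.7 kt
Leg 4: heading=132.9°, groundspeed=60.2 kt
Leg 5: heading=336.9°, groundspeed=165.5 kt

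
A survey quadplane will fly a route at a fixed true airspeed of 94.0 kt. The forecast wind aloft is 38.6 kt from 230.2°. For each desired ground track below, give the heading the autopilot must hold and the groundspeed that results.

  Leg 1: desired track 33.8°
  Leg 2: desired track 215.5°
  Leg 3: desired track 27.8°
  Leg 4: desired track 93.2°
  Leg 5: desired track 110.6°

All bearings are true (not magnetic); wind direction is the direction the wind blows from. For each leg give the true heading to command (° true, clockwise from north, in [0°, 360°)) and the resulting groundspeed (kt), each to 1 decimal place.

Leg 1: desired track 33.8°; wind correction -6.7° → command heading 27.1°, groundspeed 130.4 kt
Leg 2: desired track 215.5°; wind correction +6.0° → command heading 221.5°, groundspeed 56.2 kt
Leg 3: desired track 27.8°; wind correction -9.0° → command heading 18.8°, groundspeed 128.5 kt
Leg 4: desired track 93.2°; wind correction +16.3° → command heading 109.5°, groundspeed 118.5 kt
Leg 5: desired track 110.6°; wind correction +20.9° → command heading 131.5°, groundspeed 106.9 kt

Leg 1: heading=27.1°, groundspeed=130.4 kt
Leg 2: heading=221.5°, groundspeed=56.2 kt
Leg 3: heading=18.8°, groundspeed=128.5 kt
Leg 4: heading=109.5°, groundspeed=118.5 kt
Leg 5: heading=131.5°, groundspeed=106.9 kt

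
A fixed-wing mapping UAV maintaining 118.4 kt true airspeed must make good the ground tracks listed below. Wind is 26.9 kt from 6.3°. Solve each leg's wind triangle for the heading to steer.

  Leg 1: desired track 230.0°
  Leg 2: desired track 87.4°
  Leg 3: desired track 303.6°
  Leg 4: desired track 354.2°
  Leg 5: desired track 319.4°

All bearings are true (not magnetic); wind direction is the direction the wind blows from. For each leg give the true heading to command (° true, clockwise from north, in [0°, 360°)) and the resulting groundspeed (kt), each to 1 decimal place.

Leg 1: heading=239.0°, groundspeed=136.4 kt
Leg 2: heading=74.4°, groundspeed=111.2 kt
Leg 3: heading=315.2°, groundspeed=103.6 kt
Leg 4: heading=356.9°, groundspeed=92.0 kt
Leg 5: heading=328.9°, groundspeed=98.4 kt

Leg 1: desired track 230.0°; wind correction +9.0° → command heading 239.0°, groundspeed 136.4 kt
Leg 2: desired track 87.4°; wind correction -13.0° → command heading 74.4°, groundspeed 111.2 kt
Leg 3: desired track 303.6°; wind correction +11.6° → command heading 315.2°, groundspeed 103.6 kt
Leg 4: desired track 354.2°; wind correction +2.7° → command heading 356.9°, groundspeed 92.0 kt
Leg 5: desired track 319.4°; wind correction +9.5° → command heading 328.9°, groundspeed 98.4 kt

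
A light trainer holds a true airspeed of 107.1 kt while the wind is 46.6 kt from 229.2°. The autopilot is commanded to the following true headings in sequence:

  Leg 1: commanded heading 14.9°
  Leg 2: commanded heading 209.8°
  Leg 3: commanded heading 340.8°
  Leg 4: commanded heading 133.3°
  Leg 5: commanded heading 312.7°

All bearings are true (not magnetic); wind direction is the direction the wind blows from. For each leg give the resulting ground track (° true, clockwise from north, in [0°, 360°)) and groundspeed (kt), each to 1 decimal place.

Leg 1: heading 14.9°; drift +10.2° → track 25.1°, groundspeed 147.9 kt
Leg 2: heading 209.8°; drift -13.8° → track 196.0°, groundspeed 65.0 kt
Leg 3: heading 340.8°; drift +19.2° → track 0.0°, groundspeed 131.6 kt
Leg 4: heading 133.3°; drift -22.5° → track 110.8°, groundspeed 121.1 kt
Leg 5: heading 312.7°; drift +24.5° → track 337.2°, groundspeed 111.9 kt

Leg 1: track=25.1°, groundspeed=147.9 kt
Leg 2: track=196.0°, groundspeed=65.0 kt
Leg 3: track=0.0°, groundspeed=131.6 kt
Leg 4: track=110.8°, groundspeed=121.1 kt
Leg 5: track=337.2°, groundspeed=111.9 kt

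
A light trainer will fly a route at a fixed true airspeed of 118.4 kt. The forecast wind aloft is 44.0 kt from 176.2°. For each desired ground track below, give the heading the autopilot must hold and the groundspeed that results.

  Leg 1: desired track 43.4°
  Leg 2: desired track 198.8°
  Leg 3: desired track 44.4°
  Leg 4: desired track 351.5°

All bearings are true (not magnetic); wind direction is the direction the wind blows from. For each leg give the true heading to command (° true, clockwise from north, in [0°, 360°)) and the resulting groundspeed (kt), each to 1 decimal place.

Leg 1: desired track 43.4°; wind correction +15.8° → command heading 59.2°, groundspeed 143.8 kt
Leg 2: desired track 198.8°; wind correction -8.2° → command heading 190.6°, groundspeed 76.6 kt
Leg 3: desired track 44.4°; wind correction +16.1° → command heading 60.5°, groundspeed 143.1 kt
Leg 4: desired track 351.5°; wind correction -1.7° → command heading 349.8°, groundspeed 162.2 kt

Leg 1: heading=59.2°, groundspeed=143.8 kt
Leg 2: heading=190.6°, groundspeed=76.6 kt
Leg 3: heading=60.5°, groundspeed=143.1 kt
Leg 4: heading=349.8°, groundspeed=162.2 kt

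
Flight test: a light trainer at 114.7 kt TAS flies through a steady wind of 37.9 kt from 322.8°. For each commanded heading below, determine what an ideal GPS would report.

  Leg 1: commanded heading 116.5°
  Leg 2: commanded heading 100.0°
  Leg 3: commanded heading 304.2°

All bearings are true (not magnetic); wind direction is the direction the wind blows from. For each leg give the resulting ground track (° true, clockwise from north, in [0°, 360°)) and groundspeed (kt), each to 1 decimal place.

Leg 1: track=122.9°, groundspeed=149.6 kt
Leg 2: track=110.2°, groundspeed=144.8 kt
Leg 3: track=295.5°, groundspeed=79.7 kt

Leg 1: heading 116.5°; drift +6.4° → track 122.9°, groundspeed 149.6 kt
Leg 2: heading 100.0°; drift +10.2° → track 110.2°, groundspeed 144.8 kt
Leg 3: heading 304.2°; drift -8.7° → track 295.5°, groundspeed 79.7 kt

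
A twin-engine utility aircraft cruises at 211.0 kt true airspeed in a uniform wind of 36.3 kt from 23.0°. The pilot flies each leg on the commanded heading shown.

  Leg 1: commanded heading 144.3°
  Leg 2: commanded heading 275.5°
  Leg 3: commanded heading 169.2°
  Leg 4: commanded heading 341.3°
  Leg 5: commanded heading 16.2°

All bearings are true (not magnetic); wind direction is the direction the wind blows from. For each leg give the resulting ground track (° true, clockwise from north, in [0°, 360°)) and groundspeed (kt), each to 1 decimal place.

Leg 1: heading 144.3°; drift +7.7° → track 152.0°, groundspeed 231.9 kt
Leg 2: heading 275.5°; drift -8.9° → track 266.6°, groundspeed 224.6 kt
Leg 3: heading 169.2°; drift +4.8° → track 174.0°, groundspeed 242.0 kt
Leg 4: heading 341.3°; drift -7.5° → track 333.8°, groundspeed 185.5 kt
Leg 5: heading 16.2°; drift -1.4° → track 14.8°, groundspeed 175.0 kt

Leg 1: track=152.0°, groundspeed=231.9 kt
Leg 2: track=266.6°, groundspeed=224.6 kt
Leg 3: track=174.0°, groundspeed=242.0 kt
Leg 4: track=333.8°, groundspeed=185.5 kt
Leg 5: track=14.8°, groundspeed=175.0 kt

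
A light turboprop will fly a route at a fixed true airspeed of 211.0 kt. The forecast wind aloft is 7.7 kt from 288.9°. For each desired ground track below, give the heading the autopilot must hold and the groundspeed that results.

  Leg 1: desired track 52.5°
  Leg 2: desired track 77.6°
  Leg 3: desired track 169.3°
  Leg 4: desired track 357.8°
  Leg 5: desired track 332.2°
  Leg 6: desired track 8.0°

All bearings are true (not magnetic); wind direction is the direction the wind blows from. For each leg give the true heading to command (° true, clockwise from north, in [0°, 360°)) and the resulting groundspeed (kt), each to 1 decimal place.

Leg 1: heading=50.8°, groundspeed=215.2 kt
Leg 2: heading=76.5°, groundspeed=217.5 kt
Leg 3: heading=171.1°, groundspeed=214.7 kt
Leg 4: heading=355.8°, groundspeed=208.1 kt
Leg 5: heading=330.8°, groundspeed=205.3 kt
Leg 6: heading=5.9°, groundspeed=209.4 kt

Leg 1: desired track 52.5°; wind correction -1.7° → command heading 50.8°, groundspeed 215.2 kt
Leg 2: desired track 77.6°; wind correction -1.1° → command heading 76.5°, groundspeed 217.5 kt
Leg 3: desired track 169.3°; wind correction +1.8° → command heading 171.1°, groundspeed 214.7 kt
Leg 4: desired track 357.8°; wind correction -2.0° → command heading 355.8°, groundspeed 208.1 kt
Leg 5: desired track 332.2°; wind correction -1.4° → command heading 330.8°, groundspeed 205.3 kt
Leg 6: desired track 8.0°; wind correction -2.1° → command heading 5.9°, groundspeed 209.4 kt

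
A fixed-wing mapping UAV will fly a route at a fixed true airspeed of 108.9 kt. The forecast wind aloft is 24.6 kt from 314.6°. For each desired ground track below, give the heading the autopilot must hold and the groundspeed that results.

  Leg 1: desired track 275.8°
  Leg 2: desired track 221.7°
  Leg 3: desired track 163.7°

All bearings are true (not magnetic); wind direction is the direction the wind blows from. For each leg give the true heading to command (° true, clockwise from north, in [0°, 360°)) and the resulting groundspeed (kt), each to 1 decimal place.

Leg 1: heading=283.9°, groundspeed=88.6 kt
Leg 2: heading=234.7°, groundspeed=107.3 kt
Leg 3: heading=170.0°, groundspeed=129.7 kt

Leg 1: desired track 275.8°; wind correction +8.1° → command heading 283.9°, groundspeed 88.6 kt
Leg 2: desired track 221.7°; wind correction +13.0° → command heading 234.7°, groundspeed 107.3 kt
Leg 3: desired track 163.7°; wind correction +6.3° → command heading 170.0°, groundspeed 129.7 kt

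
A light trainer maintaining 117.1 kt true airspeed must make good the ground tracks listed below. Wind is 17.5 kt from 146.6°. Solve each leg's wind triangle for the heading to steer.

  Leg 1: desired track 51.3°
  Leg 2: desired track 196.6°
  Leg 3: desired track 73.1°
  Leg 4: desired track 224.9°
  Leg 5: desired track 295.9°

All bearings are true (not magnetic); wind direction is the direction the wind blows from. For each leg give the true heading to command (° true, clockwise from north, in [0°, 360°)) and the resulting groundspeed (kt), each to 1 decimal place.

Leg 1: desired track 51.3°; wind correction +8.6° → command heading 59.9°, groundspeed 117.4 kt
Leg 2: desired track 196.6°; wind correction -6.6° → command heading 190.0°, groundspeed 105.1 kt
Leg 3: desired track 73.1°; wind correction +8.2° → command heading 81.3°, groundspeed 110.9 kt
Leg 4: desired track 224.9°; wind correction -8.4° → command heading 216.5°, groundspeed 112.3 kt
Leg 5: desired track 295.9°; wind correction -4.4° → command heading 291.5°, groundspeed 131.8 kt

Leg 1: heading=59.9°, groundspeed=117.4 kt
Leg 2: heading=190.0°, groundspeed=105.1 kt
Leg 3: heading=81.3°, groundspeed=110.9 kt
Leg 4: heading=216.5°, groundspeed=112.3 kt
Leg 5: heading=291.5°, groundspeed=131.8 kt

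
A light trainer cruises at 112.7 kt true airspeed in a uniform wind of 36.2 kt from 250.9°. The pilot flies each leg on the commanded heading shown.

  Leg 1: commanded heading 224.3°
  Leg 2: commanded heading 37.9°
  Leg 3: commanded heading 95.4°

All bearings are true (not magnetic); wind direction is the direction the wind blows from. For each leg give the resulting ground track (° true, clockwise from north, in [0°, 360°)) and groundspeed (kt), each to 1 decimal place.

Leg 1: heading 224.3°; drift -11.4° → track 212.9°, groundspeed 82.0 kt
Leg 2: heading 37.9°; drift +7.8° → track 45.7°, groundspeed 144.4 kt
Leg 3: heading 95.4°; drift -5.9° → track 89.5°, groundspeed 146.4 kt

Leg 1: track=212.9°, groundspeed=82.0 kt
Leg 2: track=45.7°, groundspeed=144.4 kt
Leg 3: track=89.5°, groundspeed=146.4 kt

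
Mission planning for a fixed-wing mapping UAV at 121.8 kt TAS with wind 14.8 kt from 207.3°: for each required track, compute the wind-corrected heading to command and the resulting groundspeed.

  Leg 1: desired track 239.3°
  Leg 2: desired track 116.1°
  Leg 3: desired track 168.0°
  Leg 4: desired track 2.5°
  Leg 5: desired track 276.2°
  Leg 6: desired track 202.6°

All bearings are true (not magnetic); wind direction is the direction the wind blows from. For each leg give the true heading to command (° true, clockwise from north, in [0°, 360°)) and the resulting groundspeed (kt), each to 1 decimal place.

Leg 1: desired track 239.3°; wind correction -3.7° → command heading 235.6°, groundspeed 109.0 kt
Leg 2: desired track 116.1°; wind correction +7.0° → command heading 123.1°, groundspeed 121.2 kt
Leg 3: desired track 168.0°; wind correction +4.4° → command heading 172.4°, groundspeed 110.0 kt
Leg 4: desired track 2.5°; wind correction -2.9° → command heading 359.6°, groundspeed 135.1 kt
Leg 5: desired track 276.2°; wind correction -6.5° → command heading 269.7°, groundspeed 115.7 kt
Leg 6: desired track 202.6°; wind correction +0.6° → command heading 203.2°, groundspeed 107.0 kt

Leg 1: heading=235.6°, groundspeed=109.0 kt
Leg 2: heading=123.1°, groundspeed=121.2 kt
Leg 3: heading=172.4°, groundspeed=110.0 kt
Leg 4: heading=359.6°, groundspeed=135.1 kt
Leg 5: heading=269.7°, groundspeed=115.7 kt
Leg 6: heading=203.2°, groundspeed=107.0 kt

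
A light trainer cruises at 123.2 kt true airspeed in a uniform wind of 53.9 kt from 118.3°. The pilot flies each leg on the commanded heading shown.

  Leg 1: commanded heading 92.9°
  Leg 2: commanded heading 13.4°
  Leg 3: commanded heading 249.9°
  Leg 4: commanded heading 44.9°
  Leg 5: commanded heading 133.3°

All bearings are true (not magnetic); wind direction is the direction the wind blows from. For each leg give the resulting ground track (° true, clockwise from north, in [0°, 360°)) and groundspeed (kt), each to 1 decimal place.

Leg 1: heading 92.9°; drift -17.2° → track 75.7°, groundspeed 78.0 kt
Leg 2: heading 13.4°; drift -20.8° → track 352.6°, groundspeed 146.6 kt
Leg 3: heading 249.9°; drift +14.2° → track 264.1°, groundspeed 164.0 kt
Leg 4: heading 44.9°; drift -25.6° → track 19.3°, groundspeed 119.5 kt
Leg 5: heading 133.3°; drift +11.1° → track 144.4°, groundspeed 72.5 kt

Leg 1: track=75.7°, groundspeed=78.0 kt
Leg 2: track=352.6°, groundspeed=146.6 kt
Leg 3: track=264.1°, groundspeed=164.0 kt
Leg 4: track=19.3°, groundspeed=119.5 kt
Leg 5: track=144.4°, groundspeed=72.5 kt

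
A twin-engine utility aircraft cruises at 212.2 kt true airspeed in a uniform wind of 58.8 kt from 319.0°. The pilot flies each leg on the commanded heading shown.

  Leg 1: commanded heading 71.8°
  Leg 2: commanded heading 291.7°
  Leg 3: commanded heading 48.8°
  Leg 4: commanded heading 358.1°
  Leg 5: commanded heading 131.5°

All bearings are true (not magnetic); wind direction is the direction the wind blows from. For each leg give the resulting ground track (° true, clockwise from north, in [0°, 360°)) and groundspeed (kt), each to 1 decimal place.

Leg 1: track=84.8°, groundspeed=241.2 kt
Leg 2: track=282.1°, groundspeed=162.2 kt
Leg 3: track=64.3°, groundspeed=220.0 kt
Leg 4: track=10.7°, groundspeed=170.6 kt
Leg 5: track=133.1°, groundspeed=270.6 kt

Leg 1: heading 71.8°; drift +13.0° → track 84.8°, groundspeed 241.2 kt
Leg 2: heading 291.7°; drift -9.6° → track 282.1°, groundspeed 162.2 kt
Leg 3: heading 48.8°; drift +15.5° → track 64.3°, groundspeed 220.0 kt
Leg 4: heading 358.1°; drift +12.6° → track 10.7°, groundspeed 170.6 kt
Leg 5: heading 131.5°; drift +1.6° → track 133.1°, groundspeed 270.6 kt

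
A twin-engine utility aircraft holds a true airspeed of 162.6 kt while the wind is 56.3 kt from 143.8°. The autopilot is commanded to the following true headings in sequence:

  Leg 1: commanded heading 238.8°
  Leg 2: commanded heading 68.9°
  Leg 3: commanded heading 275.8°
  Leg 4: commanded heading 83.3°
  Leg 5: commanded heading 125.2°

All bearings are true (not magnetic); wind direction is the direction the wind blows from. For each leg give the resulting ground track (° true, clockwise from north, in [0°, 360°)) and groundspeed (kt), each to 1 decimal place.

Leg 1: heading 238.8°; drift +18.5° → track 257.3°, groundspeed 176.6 kt
Leg 2: heading 68.9°; drift -20.2° → track 48.7°, groundspeed 157.6 kt
Leg 3: heading 275.8°; drift +11.8° → track 287.6°, groundspeed 204.6 kt
Leg 4: heading 83.3°; drift -20.0° → track 63.3°, groundspeed 143.5 kt
Leg 5: heading 125.2°; drift -9.3° → track 115.9°, groundspeed 110.7 kt

Leg 1: track=257.3°, groundspeed=176.6 kt
Leg 2: track=48.7°, groundspeed=157.6 kt
Leg 3: track=287.6°, groundspeed=204.6 kt
Leg 4: track=63.3°, groundspeed=143.5 kt
Leg 5: track=115.9°, groundspeed=110.7 kt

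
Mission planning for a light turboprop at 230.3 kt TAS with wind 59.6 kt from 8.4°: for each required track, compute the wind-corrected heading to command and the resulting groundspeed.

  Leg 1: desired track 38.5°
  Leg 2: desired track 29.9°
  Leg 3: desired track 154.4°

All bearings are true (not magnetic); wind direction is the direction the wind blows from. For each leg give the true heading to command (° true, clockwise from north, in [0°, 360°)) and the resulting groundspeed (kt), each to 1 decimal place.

Leg 1: desired track 38.5°; wind correction -7.5° → command heading 31.0°, groundspeed 176.8 kt
Leg 2: desired track 29.9°; wind correction -5.4° → command heading 24.5°, groundspeed 173.8 kt
Leg 3: desired track 154.4°; wind correction -8.3° → command heading 146.1°, groundspeed 277.3 kt

Leg 1: heading=31.0°, groundspeed=176.8 kt
Leg 2: heading=24.5°, groundspeed=173.8 kt
Leg 3: heading=146.1°, groundspeed=277.3 kt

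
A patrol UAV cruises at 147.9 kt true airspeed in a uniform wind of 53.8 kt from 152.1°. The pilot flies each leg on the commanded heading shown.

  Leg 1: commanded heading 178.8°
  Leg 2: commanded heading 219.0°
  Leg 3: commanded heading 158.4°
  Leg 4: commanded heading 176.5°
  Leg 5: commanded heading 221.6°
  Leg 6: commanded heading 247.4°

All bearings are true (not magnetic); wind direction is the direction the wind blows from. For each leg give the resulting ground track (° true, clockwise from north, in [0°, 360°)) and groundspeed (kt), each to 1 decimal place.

Leg 1: track=192.4°, groundspeed=102.7 kt
Leg 2: track=240.3°, groundspeed=136.1 kt
Leg 3: track=162.0°, groundspeed=94.6 kt
Leg 4: track=189.2°, groundspeed=101.4 kt
Leg 5: track=242.9°, groundspeed=138.5 kt
Leg 6: track=266.7°, groundspeed=162.0 kt

Leg 1: heading 178.8°; drift +13.6° → track 192.4°, groundspeed 102.7 kt
Leg 2: heading 219.0°; drift +21.3° → track 240.3°, groundspeed 136.1 kt
Leg 3: heading 158.4°; drift +3.6° → track 162.0°, groundspeed 94.6 kt
Leg 4: heading 176.5°; drift +12.7° → track 189.2°, groundspeed 101.4 kt
Leg 5: heading 221.6°; drift +21.3° → track 242.9°, groundspeed 138.5 kt
Leg 6: heading 247.4°; drift +19.3° → track 266.7°, groundspeed 162.0 kt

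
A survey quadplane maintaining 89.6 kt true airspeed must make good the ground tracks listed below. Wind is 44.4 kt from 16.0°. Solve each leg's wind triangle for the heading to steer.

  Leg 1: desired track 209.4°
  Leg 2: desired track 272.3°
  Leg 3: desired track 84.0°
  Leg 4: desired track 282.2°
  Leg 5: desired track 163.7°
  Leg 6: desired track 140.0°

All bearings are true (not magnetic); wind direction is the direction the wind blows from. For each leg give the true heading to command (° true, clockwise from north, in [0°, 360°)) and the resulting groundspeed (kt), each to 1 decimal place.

Leg 1: desired track 209.4°; wind correction +6.6° → command heading 216.0°, groundspeed 132.2 kt
Leg 2: desired track 272.3°; wind correction +28.8° → command heading 301.1°, groundspeed 89.0 kt
Leg 3: desired track 84.0°; wind correction -27.4° → command heading 56.6°, groundspeed 63.0 kt
Leg 4: desired track 282.2°; wind correction +29.6° → command heading 311.8°, groundspeed 80.8 kt
Leg 5: desired track 163.7°; wind correction -15.4° → command heading 148.3°, groundspeed 123.9 kt
Leg 6: desired track 140.0°; wind correction -24.3° → command heading 115.7°, groundspeed 106.5 kt

Leg 1: heading=216.0°, groundspeed=132.2 kt
Leg 2: heading=301.1°, groundspeed=89.0 kt
Leg 3: heading=56.6°, groundspeed=63.0 kt
Leg 4: heading=311.8°, groundspeed=80.8 kt
Leg 5: heading=148.3°, groundspeed=123.9 kt
Leg 6: heading=115.7°, groundspeed=106.5 kt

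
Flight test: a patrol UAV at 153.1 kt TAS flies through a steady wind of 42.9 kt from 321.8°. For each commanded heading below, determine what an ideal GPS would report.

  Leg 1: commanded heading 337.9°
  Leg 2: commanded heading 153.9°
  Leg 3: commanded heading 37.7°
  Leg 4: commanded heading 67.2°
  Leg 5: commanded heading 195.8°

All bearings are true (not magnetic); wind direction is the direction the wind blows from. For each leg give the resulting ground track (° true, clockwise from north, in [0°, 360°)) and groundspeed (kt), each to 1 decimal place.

Leg 1: heading 337.9°; drift +6.1° → track 344.0°, groundspeed 112.5 kt
Leg 2: heading 153.9°; drift -2.6° → track 151.3°, groundspeed 195.3 kt
Leg 3: heading 37.7°; drift +16.3° → track 54.0°, groundspeed 148.6 kt
Leg 4: heading 67.2°; drift +14.1° → track 81.3°, groundspeed 169.6 kt
Leg 5: heading 195.8°; drift -11.0° → track 184.8°, groundspeed 181.7 kt

Leg 1: track=344.0°, groundspeed=112.5 kt
Leg 2: track=151.3°, groundspeed=195.3 kt
Leg 3: track=54.0°, groundspeed=148.6 kt
Leg 4: track=81.3°, groundspeed=169.6 kt
Leg 5: track=184.8°, groundspeed=181.7 kt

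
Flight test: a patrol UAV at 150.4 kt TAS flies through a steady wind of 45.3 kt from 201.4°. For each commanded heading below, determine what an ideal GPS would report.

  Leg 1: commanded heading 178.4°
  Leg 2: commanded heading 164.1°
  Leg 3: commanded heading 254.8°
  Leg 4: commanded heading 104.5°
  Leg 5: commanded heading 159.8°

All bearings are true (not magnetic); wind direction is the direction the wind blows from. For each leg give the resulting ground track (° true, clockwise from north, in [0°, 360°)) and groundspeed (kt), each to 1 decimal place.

Leg 1: heading 178.4°; drift -9.2° → track 169.2°, groundspeed 110.1 kt
Leg 2: heading 164.1°; drift -13.5° → track 150.6°, groundspeed 117.6 kt
Leg 3: heading 254.8°; drift +16.4° → track 271.2°, groundspeed 128.6 kt
Leg 4: heading 104.5°; drift -16.1° → track 88.4°, groundspeed 162.2 kt
Leg 5: heading 159.8°; drift -14.5° → track 145.3°, groundspeed 120.3 kt

Leg 1: track=169.2°, groundspeed=110.1 kt
Leg 2: track=150.6°, groundspeed=117.6 kt
Leg 3: track=271.2°, groundspeed=128.6 kt
Leg 4: track=88.4°, groundspeed=162.2 kt
Leg 5: track=145.3°, groundspeed=120.3 kt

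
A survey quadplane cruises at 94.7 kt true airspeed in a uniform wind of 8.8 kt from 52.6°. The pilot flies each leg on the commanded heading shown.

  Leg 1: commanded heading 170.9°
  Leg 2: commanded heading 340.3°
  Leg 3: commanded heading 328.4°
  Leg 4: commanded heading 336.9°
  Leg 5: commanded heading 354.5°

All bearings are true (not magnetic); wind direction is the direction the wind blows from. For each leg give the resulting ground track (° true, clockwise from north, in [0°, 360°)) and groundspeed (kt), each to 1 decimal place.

Leg 1: heading 170.9°; drift +4.5° → track 175.4°, groundspeed 99.2 kt
Leg 2: heading 340.3°; drift -5.2° → track 335.1°, groundspeed 92.4 kt
Leg 3: heading 328.4°; drift -5.3° → track 323.1°, groundspeed 94.2 kt
Leg 4: heading 336.9°; drift -5.3° → track 331.6°, groundspeed 92.9 kt
Leg 5: heading 354.5°; drift -4.7° → track 349.8°, groundspeed 90.4 kt

Leg 1: track=175.4°, groundspeed=99.2 kt
Leg 2: track=335.1°, groundspeed=92.4 kt
Leg 3: track=323.1°, groundspeed=94.2 kt
Leg 4: track=331.6°, groundspeed=92.9 kt
Leg 5: track=349.8°, groundspeed=90.4 kt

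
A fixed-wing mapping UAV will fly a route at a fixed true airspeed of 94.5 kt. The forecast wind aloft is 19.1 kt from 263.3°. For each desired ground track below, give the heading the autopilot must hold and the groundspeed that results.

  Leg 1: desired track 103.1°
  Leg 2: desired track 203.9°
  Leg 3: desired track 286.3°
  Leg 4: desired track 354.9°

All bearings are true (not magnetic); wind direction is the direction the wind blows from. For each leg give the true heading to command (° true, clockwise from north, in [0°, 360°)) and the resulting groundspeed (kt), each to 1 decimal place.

Leg 1: heading=107.0°, groundspeed=112.2 kt
Leg 2: heading=213.9°, groundspeed=83.3 kt
Leg 3: heading=281.8°, groundspeed=76.6 kt
Leg 4: heading=343.2°, groundspeed=93.1 kt

Leg 1: desired track 103.1°; wind correction +3.9° → command heading 107.0°, groundspeed 112.2 kt
Leg 2: desired track 203.9°; wind correction +10.0° → command heading 213.9°, groundspeed 83.3 kt
Leg 3: desired track 286.3°; wind correction -4.5° → command heading 281.8°, groundspeed 76.6 kt
Leg 4: desired track 354.9°; wind correction -11.7° → command heading 343.2°, groundspeed 93.1 kt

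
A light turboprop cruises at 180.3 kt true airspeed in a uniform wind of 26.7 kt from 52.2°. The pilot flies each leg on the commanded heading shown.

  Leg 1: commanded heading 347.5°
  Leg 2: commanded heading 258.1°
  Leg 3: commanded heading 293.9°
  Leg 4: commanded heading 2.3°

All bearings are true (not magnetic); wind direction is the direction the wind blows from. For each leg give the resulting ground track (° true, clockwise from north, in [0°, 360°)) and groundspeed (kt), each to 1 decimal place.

Leg 1: track=339.4°, groundspeed=170.6 kt
Leg 2: track=254.8°, groundspeed=204.7 kt
Leg 3: track=287.0°, groundspeed=194.4 kt
Leg 4: track=355.2°, groundspeed=164.4 kt

Leg 1: heading 347.5°; drift -8.1° → track 339.4°, groundspeed 170.6 kt
Leg 2: heading 258.1°; drift -3.3° → track 254.8°, groundspeed 204.7 kt
Leg 3: heading 293.9°; drift -6.9° → track 287.0°, groundspeed 194.4 kt
Leg 4: heading 2.3°; drift -7.1° → track 355.2°, groundspeed 164.4 kt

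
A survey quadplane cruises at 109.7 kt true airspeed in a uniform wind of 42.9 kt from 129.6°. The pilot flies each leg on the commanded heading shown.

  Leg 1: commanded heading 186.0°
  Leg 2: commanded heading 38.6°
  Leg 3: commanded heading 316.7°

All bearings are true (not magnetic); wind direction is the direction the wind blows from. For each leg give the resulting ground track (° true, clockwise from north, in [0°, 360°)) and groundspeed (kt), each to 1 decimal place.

Leg 1: track=208.6°, groundspeed=93.1 kt
Leg 2: track=17.4°, groundspeed=118.5 kt
Leg 3: track=314.7°, groundspeed=152.4 kt

Leg 1: heading 186.0°; drift +22.6° → track 208.6°, groundspeed 93.1 kt
Leg 2: heading 38.6°; drift -21.2° → track 17.4°, groundspeed 118.5 kt
Leg 3: heading 316.7°; drift -2.0° → track 314.7°, groundspeed 152.4 kt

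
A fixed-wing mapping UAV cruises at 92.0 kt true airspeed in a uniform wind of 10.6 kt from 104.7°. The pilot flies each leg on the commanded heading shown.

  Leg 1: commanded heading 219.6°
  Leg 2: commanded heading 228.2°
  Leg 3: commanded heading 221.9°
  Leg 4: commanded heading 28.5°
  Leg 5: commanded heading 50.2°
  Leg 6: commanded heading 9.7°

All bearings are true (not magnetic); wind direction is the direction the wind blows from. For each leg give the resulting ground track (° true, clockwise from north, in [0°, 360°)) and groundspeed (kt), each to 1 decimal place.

Leg 1: track=225.3°, groundspeed=96.9 kt
Leg 2: track=233.4°, groundspeed=98.2 kt
Leg 3: track=227.5°, groundspeed=97.3 kt
Leg 4: track=21.9°, groundspeed=90.1 kt
Leg 5: track=44.5°, groundspeed=86.3 kt
Leg 6: track=3.2°, groundspeed=93.5 kt

Leg 1: heading 219.6°; drift +5.7° → track 225.3°, groundspeed 96.9 kt
Leg 2: heading 228.2°; drift +5.2° → track 233.4°, groundspeed 98.2 kt
Leg 3: heading 221.9°; drift +5.6° → track 227.5°, groundspeed 97.3 kt
Leg 4: heading 28.5°; drift -6.6° → track 21.9°, groundspeed 90.1 kt
Leg 5: heading 50.2°; drift -5.7° → track 44.5°, groundspeed 86.3 kt
Leg 6: heading 9.7°; drift -6.5° → track 3.2°, groundspeed 93.5 kt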